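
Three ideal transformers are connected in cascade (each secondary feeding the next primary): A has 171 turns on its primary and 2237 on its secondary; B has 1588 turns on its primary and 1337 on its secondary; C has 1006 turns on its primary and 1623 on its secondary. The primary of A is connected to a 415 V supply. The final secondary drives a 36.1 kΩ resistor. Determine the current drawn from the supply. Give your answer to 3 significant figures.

After A: V = 415.00 × 2237/171 = 5429.0 V.
After B: V = 5429.0 × 1337/1588 = 4570.9 V.
After C: V = 4570.9 × 1623/1006 = 7374.3 V.
I_load = 7374.3/36100 = 0.20427 A, so P_out = 7374.3 × 0.20427 = 1506.4 W.
All ideal ⇒ P_in = P_out, so I_supply = 1506.4/415 = 3.63 A.

I_supply ≈ 3.63 A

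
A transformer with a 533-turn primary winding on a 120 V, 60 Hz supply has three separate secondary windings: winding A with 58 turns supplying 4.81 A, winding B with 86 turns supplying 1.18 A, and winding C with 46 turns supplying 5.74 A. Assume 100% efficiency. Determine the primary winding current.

I_p ≈ 1.21 A

V_A = 120 × 58/533 = 13.058 V; V_B = 120 × 86/533 = 19.362 V; V_C = 120 × 46/533 = 10.356 V.
P_out = V_A I_A + V_B I_B + V_C I_C = 13.058×4.81 + 19.362×1.18 + 10.356×5.74 = 62.810 + 22.847 + 59.446 = 145.10 W.
Ideal ⇒ P_in = P_out, so I_p = P_out/V_p = 145.10/120 = 1.21 A.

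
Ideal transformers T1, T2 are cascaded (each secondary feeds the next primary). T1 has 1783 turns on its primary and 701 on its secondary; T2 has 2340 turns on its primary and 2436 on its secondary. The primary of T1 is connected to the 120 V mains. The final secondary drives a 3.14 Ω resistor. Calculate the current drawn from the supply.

After T1: V = 120.00 × 701/1783 = 47.179 V.
After T2: V = 47.179 × 2436/2340 = 49.114 V.
I_load = 49.114/3.14 = 15.642 A, so P_out = 49.114 × 15.642 = 768.23 W.
All ideal ⇒ P_in = P_out, so I_supply = 768.23/120 = 6.40 A.

I_supply ≈ 6.40 A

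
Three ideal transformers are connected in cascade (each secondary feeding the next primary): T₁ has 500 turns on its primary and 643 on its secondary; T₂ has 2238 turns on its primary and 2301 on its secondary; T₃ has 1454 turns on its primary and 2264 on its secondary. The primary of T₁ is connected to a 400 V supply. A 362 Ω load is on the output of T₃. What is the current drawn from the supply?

Secondary of T₁: V = 400.00 × 643/500 = 514.40 V.
Secondary of T₂: V = 514.40 × 2301/2238 = 528.88 V.
Secondary of T₃: V = 528.88 × 2264/1454 = 823.51 V.
I_load = 823.51/362 = 2.2749 A, so P_out = 823.51 × 2.2749 = 1873.4 W.
All ideal ⇒ P_in = P_out, so I_supply = 1873.4/400 = 4.68 A.

I_supply ≈ 4.68 A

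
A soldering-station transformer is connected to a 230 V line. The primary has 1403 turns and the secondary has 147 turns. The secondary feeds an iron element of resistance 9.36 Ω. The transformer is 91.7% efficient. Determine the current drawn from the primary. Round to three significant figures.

V_s = 230 × 147/1403 = 24.098 V.
I_s = V_s/R = 24.098/9.36 = 2.5746 A.
P_out = V_s I_s = 24.098 × 2.5746 = 62.044 W.
P_in = P_out/η = 62.044/0.917 = 67.660 W.
I_p = P_in/V_p = 67.660/230 = 0.294 A.

I_p ≈ 0.294 A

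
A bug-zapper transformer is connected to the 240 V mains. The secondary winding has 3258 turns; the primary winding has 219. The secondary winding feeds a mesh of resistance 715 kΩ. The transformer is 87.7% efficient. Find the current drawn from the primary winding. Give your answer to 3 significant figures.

V_s = 240 × 3258/219 = 3570.4 V.
I_s = V_s/R = 3570.4/715000 = 0.0049936 A.
P_out = V_s I_s = 3570.4 × 0.0049936 = 17.829 W.
P_in = P_out/η = 17.829/0.877 = 20.330 W.
I_p = P_in/V_p = 20.330/240 = 0.0847 A.

I_p ≈ 0.0847 A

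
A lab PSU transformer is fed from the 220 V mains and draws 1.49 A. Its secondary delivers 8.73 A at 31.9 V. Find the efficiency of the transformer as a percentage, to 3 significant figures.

P_in = 220 × 1.49 = 327.800 W.
P_out = 31.9 × 8.73 = 278.487 W.
η = P_out/P_in = 278.487/327.800 = 0.850.

η ≈ 85.0%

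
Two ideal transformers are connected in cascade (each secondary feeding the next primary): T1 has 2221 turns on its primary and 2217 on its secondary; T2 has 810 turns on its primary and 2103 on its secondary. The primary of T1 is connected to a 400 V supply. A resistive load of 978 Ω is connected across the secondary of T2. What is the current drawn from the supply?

After T1: V = 400.00 × 2217/2221 = 399.28 V.
After T2: V = 399.28 × 2103/810 = 1036.6 V.
I_load = 1036.6/978 = 1.0600 A, so P_out = 1036.6 × 1.0600 = 1098.8 W.
All ideal ⇒ P_in = P_out, so I_supply = 1098.8/400 = 2.75 A.

I_supply ≈ 2.75 A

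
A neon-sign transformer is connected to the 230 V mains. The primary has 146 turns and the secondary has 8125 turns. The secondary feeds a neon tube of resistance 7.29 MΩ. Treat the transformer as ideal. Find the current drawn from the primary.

I_p ≈ 0.0977 A

V_s = V_p × N_s/N_p = 230 × 8125/146 = 12800 V.
I_s = V_s/R = 12800/(7.29×10^6) = 0.0017558 A.
For an ideal transformer I_p N_p = I_s N_s, so I_p = 0.0017558 × 8125/146 = 0.0977 A.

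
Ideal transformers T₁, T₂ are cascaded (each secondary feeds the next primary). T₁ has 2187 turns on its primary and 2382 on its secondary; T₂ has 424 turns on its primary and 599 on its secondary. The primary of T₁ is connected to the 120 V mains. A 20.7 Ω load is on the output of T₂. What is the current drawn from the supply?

I_supply ≈ 13.7 A

After T₁: V = 120.00 × 2382/2187 = 130.70 V.
After T₂: V = 130.70 × 599/424 = 184.64 V.
I_load = 184.64/20.7 = 8.9200 A, so P_out = 184.64 × 8.9200 = 1647.0 W.
All ideal ⇒ P_in = P_out, so I_supply = 1647.0/120 = 13.7 A.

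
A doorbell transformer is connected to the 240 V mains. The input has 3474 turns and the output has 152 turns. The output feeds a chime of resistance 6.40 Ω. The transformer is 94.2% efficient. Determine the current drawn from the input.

V_out = 240 × 152/3474 = 10.501 V.
I_out = V_out/R = 10.501/6.40 = 1.6408 A.
P_out = V_out I_out = 10.501 × 1.6408 = 17.229 W.
P_in = P_out/η = 17.229/0.942 = 18.290 W.
I_in = P_in/V_in = 18.290/240 = 0.0762 A.

I_in ≈ 0.0762 A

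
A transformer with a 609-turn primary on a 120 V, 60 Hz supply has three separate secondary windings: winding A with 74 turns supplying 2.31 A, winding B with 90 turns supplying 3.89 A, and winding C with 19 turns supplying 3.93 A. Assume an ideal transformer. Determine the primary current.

I_p ≈ 0.978 A

V_A = 120 × 74/609 = 14.581 V; V_B = 120 × 90/609 = 17.734 V; V_C = 120 × 19/609 = 3.7438 V.
P_out = V_A I_A + V_B I_B + V_C I_C = 14.581×2.31 + 17.734×3.89 + 3.7438×3.93 = 33.683 + 68.985 + 14.713 = 117.38 W.
Ideal ⇒ P_in = P_out, so I_p = P_out/V_p = 117.38/120 = 0.978 A.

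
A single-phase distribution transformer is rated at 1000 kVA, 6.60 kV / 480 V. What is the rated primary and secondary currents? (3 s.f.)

I_p ≈ 152 A, I_s ≈ 2080 A

I_p = S/V_p = 1000000/6600 = 152 A.
I_s = S/V_s = 1000000/480 = 2080 A.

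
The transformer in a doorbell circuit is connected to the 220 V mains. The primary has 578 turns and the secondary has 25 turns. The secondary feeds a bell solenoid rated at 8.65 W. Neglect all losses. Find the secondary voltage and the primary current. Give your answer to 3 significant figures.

V_s = V_p × N_s/N_p = 220 × 25/578 = 9.5156 V.
I_s = P/V_s = 8.65/9.5156 = 0.90904 A.
I_p = I_s × N_s/N_p = 0.90904 × 25/578 = 0.0393 A.

V_s ≈ 9.52 V, I_p ≈ 0.0393 A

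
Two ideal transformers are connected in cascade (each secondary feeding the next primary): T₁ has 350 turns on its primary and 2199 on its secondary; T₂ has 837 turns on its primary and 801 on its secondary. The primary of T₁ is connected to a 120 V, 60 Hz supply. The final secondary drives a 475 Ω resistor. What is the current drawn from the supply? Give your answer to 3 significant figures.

I_supply ≈ 9.13 A

After T₁: V = 120.00 × 2199/350 = 753.94 V.
After T₂: V = 753.94 × 801/837 = 721.52 V.
I_load = 721.52/475 = 1.5190 A, so P_out = 721.52 × 1.5190 = 1096.0 W.
All ideal ⇒ P_in = P_out, so I_supply = 1096.0/120 = 9.13 A.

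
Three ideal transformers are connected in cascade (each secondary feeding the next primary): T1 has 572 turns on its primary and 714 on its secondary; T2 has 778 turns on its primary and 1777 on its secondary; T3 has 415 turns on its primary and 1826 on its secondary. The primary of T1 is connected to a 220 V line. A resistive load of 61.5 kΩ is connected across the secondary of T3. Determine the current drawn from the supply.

After T1: V = 220.00 × 714/572 = 274.62 V.
After T2: V = 274.62 × 1777/778 = 627.24 V.
After T3: V = 627.24 × 1826/415 = 2759.8 V.
I_load = 2759.8/61500 = 0.044876 A, so P_out = 2759.8 × 0.044876 = 123.85 W.
All ideal ⇒ P_in = P_out, so I_supply = 123.85/220 = 0.563 A.

I_supply ≈ 0.563 A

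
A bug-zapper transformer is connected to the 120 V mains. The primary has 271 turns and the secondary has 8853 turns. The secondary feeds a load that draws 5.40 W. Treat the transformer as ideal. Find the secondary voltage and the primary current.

V_s ≈ 3920 V, I_p ≈ 0.0450 A

V_s = V_p × N_s/N_p = 120 × 8853/271 = 3920.1 V.
I_s = P/V_s = 5.40/3920.1 = 0.0013775 A.
I_p = I_s × N_s/N_p = 0.0013775 × 8853/271 = 0.0450 A.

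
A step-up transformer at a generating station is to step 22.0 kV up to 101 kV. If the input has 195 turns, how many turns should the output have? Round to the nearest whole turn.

N_out/N_in = V_out/V_in, so N_out = 195 × 101000/22000 = 895.2 ≈ 895 turns.

N_out = 895 turns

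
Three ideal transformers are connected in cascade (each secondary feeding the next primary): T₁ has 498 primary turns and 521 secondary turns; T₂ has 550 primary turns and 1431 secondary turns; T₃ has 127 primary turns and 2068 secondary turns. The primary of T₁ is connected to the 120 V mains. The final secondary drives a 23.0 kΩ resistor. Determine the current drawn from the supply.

After T₁: V = 120.00 × 521/498 = 125.54 V.
After T₂: V = 125.54 × 1431/550 = 326.64 V.
After T₃: V = 326.64 × 2068/127 = 5318.8 V.
I_load = 5318.8/23000 = 0.23125 A, so P_out = 5318.8 × 0.23125 = 1230.0 W.
All ideal ⇒ P_in = P_out, so I_supply = 1230.0/120 = 10.2 A.

I_supply ≈ 10.2 A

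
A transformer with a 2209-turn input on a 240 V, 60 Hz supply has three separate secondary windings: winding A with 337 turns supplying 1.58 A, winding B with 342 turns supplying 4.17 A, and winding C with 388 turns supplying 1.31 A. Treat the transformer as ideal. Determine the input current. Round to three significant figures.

V_A = 240 × 337/2209 = 36.614 V; V_B = 240 × 342/2209 = 37.157 V; V_C = 240 × 388/2209 = 42.155 V.
P_out = V_A I_A + V_B I_B + V_C I_C = 36.614×1.58 + 37.157×4.17 + 42.155×1.31 = 57.850 + 154.95 + 55.223 = 268.02 W.
Ideal ⇒ P_in = P_out, so I_in = P_out/V_in = 268.02/240 = 1.12 A.

I_in ≈ 1.12 A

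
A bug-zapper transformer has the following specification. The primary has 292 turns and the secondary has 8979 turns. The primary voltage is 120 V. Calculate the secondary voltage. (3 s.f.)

V_s/V_p = N_s/N_p, so V_s = 120 × 8979/292 = 3690 V.

V_s ≈ 3690 V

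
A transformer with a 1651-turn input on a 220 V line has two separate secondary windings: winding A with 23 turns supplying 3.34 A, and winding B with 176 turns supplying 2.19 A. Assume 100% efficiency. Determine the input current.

V_A = 220 × 23/1651 = 3.0648 V; V_B = 220 × 176/1651 = 23.452 V.
P_out = V_A I_A + V_B I_B = 3.0648×3.34 + 23.452×2.19 = 10.236 + 51.361 = 61.597 W.
Ideal ⇒ P_in = P_out, so I_in = P_out/V_in = 61.597/220 = 0.280 A.

I_in ≈ 0.280 A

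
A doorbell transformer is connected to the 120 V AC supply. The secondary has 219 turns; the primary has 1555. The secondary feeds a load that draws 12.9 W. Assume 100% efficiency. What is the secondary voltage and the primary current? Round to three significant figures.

V_s = V_p × N_s/N_p = 120 × 219/1555 = 16.900 V.
I_s = P/V_s = 12.9/16.900 = 0.76330 A.
I_p = I_s × N_s/N_p = 0.76330 × 219/1555 = 0.107 A.

V_s ≈ 16.9 V, I_p ≈ 0.107 A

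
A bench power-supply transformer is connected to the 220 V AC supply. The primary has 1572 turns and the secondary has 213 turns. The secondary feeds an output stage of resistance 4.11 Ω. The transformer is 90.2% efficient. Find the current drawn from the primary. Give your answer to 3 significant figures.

V_s = 220 × 213/1572 = 29.809 V.
I_s = V_s/R = 29.809/4.11 = 7.2528 A.
P_out = V_s I_s = 29.809 × 7.2528 = 216.20 W.
P_in = P_out/η = 216.20/0.902 = 239.69 W.
I_p = P_in/V_p = 239.69/220 = 1.09 A.

I_p ≈ 1.09 A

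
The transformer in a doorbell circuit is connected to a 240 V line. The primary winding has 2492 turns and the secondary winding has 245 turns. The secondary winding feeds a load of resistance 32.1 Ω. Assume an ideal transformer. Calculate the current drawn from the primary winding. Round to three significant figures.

V_s = V_p × N_s/N_p = 240 × 245/2492 = 23.596 V.
I_s = V_s/R = 23.596/32.1 = 0.73506 A.
For an ideal transformer I_p N_p = I_s N_s, so I_p = 0.73506 × 245/2492 = 0.0723 A.

I_p ≈ 0.0723 A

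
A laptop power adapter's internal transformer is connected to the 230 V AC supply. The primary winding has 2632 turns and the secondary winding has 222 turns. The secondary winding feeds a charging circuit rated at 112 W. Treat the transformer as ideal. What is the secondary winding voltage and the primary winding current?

V_s ≈ 19.4 V, I_p ≈ 0.487 A

V_s = V_p × N_s/N_p = 230 × 222/2632 = 19.400 V.
I_s = P/V_s = 112/19.400 = 5.7733 A.
I_p = I_s × N_s/N_p = 5.7733 × 222/2632 = 0.487 A.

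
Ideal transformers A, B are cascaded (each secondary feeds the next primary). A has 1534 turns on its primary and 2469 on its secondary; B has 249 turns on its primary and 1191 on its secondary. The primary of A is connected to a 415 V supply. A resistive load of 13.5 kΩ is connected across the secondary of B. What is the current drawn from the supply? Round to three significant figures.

I_supply ≈ 1.82 A

After A: V = 415.00 × 2469/1534 = 667.95 V.
After B: V = 667.95 × 1191/249 = 3194.9 V.
I_load = 3194.9/13500 = 0.23666 A, so P_out = 3194.9 × 0.23666 = 756.10 W.
All ideal ⇒ P_in = P_out, so I_supply = 756.10/415 = 1.82 A.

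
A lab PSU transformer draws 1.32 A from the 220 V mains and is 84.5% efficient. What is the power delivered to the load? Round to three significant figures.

P_in = V_p I_p = 220 × 1.32 = 290.40 W.
P_out = η P_in = 0.845 × 290.40 = 245 W.

P_out ≈ 245 W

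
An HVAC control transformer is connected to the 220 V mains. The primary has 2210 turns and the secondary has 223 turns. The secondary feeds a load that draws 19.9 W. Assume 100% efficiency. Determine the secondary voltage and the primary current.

V_s ≈ 22.2 V, I_p ≈ 0.0905 A

V_s = V_p × N_s/N_p = 220 × 223/2210 = 22.199 V.
I_s = P/V_s = 19.9/22.199 = 0.89643 A.
I_p = I_s × N_s/N_p = 0.89643 × 223/2210 = 0.0905 A.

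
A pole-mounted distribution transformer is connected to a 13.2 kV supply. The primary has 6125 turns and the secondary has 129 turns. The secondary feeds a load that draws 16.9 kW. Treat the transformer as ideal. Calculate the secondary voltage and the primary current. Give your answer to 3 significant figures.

V_s = V_p × N_s/N_p = 13200 × 129/6125 = 278.01 V.
I_s = P/V_s = 16900/278.01 = 60.790 A.
I_p = I_s × N_s/N_p = 60.790 × 129/6125 = 1.28 A.

V_s ≈ 278 V, I_p ≈ 1.28 A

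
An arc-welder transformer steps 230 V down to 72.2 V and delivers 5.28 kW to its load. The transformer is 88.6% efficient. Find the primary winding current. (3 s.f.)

I_p ≈ 25.9 A

P_in = P_out/η = 5280/0.886 = 5959.4 W.
I_p = P_in/V_p = 5959.4/230 = 25.9 A.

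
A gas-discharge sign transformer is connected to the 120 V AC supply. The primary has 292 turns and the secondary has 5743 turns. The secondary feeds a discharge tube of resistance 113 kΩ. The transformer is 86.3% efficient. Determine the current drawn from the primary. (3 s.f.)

I_p ≈ 0.476 A

V_s = 120 × 5743/292 = 2360.1 V.
I_s = V_s/R = 2360.1/113000 = 0.020886 A.
P_out = V_s I_s = 2360.1 × 0.020886 = 49.294 W.
P_in = P_out/η = 49.294/0.863 = 57.120 W.
I_p = P_in/V_p = 57.120/120 = 0.476 A.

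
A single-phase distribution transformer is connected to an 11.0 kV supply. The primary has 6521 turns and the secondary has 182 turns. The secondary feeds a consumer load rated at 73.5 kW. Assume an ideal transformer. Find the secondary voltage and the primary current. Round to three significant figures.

V_s = V_p × N_s/N_p = 11000 × 182/6521 = 307.01 V.
I_s = P/V_s = 73500/307.01 = 239.41 A.
I_p = I_s × N_s/N_p = 239.41 × 182/6521 = 6.68 A.

V_s ≈ 307 V, I_p ≈ 6.68 A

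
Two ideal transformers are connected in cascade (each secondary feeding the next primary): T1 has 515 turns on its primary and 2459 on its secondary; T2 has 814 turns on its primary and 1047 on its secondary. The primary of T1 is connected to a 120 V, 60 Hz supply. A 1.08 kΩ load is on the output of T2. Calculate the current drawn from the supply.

I_supply ≈ 4.19 A

After T1: V = 120.00 × 2459/515 = 572.97 V.
After T2: V = 572.97 × 1047/814 = 736.98 V.
I_load = 736.98/1080 = 0.68239 A, so P_out = 736.98 × 0.68239 = 502.90 W.
All ideal ⇒ P_in = P_out, so I_supply = 502.90/120 = 4.19 A.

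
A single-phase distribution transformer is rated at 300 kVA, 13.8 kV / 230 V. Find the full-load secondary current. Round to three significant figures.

I_s = S/V_s = 300000/230 = 1300 A.

I_s ≈ 1300 A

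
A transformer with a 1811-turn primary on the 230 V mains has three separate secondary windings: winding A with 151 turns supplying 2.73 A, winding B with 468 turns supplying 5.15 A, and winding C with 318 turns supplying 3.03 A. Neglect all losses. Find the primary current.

V_A = 230 × 151/1811 = 19.177 V; V_B = 230 × 468/1811 = 59.437 V; V_C = 230 × 318/1811 = 40.387 V.
P_out = V_A I_A + V_B I_B + V_C I_C = 19.177×2.73 + 59.437×5.15 + 40.387×3.03 = 52.354 + 306.10 + 122.37 = 480.82 W.
Ideal ⇒ P_in = P_out, so I_p = P_out/V_p = 480.82/230 = 2.09 A.

I_p ≈ 2.09 A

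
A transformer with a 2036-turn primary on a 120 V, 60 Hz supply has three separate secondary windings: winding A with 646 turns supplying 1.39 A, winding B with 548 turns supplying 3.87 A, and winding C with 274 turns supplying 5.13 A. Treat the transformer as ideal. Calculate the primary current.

V_A = 120 × 646/2036 = 38.075 V; V_B = 120 × 548/2036 = 32.299 V; V_C = 120 × 274/2036 = 16.149 V.
P_out = V_A I_A + V_B I_B + V_C I_C = 38.075×1.39 + 32.299×3.87 + 16.149×5.13 = 52.924 + 125.00 + 82.846 = 260.77 W.
Ideal ⇒ P_in = P_out, so I_p = P_out/V_p = 260.77/120 = 2.17 A.

I_p ≈ 2.17 A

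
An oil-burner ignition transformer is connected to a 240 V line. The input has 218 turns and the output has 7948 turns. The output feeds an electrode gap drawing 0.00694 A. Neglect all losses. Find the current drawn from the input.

I_in ≈ 0.253 A

For an ideal transformer I_in N_in = I_out N_out, so I_in = 0.00694 × 7948/218 = 0.253 A.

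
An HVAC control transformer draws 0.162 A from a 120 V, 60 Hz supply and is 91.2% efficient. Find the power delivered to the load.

P_out ≈ 17.7 W

P_in = V_p I_p = 120 × 0.162 = 19.440 W.
P_out = η P_in = 0.912 × 19.440 = 17.7 W.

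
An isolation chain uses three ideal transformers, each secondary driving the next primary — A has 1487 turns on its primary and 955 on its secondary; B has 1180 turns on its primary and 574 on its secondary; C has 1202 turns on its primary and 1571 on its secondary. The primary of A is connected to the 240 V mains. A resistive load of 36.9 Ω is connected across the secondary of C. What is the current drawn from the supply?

Secondary of A: V = 240.00 × 955/1487 = 154.14 V.
Secondary of B: V = 154.14 × 574/1180 = 74.978 V.
Secondary of C: V = 74.978 × 1571/1202 = 97.995 V.
I_load = 97.995/36.9 = 2.6557 A, so P_out = 97.995 × 2.6557 = 260.25 W.
All ideal ⇒ P_in = P_out, so I_supply = 260.25/240 = 1.08 A.

I_supply ≈ 1.08 A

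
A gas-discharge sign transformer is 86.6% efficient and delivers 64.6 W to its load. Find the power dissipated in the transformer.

P_in = P_out/η = 64.6/0.866 = 74.5958 W.
P_loss = P_in − P_out = 74.5958 − 64.6 = 10.0 W.

P_loss ≈ 10.0 W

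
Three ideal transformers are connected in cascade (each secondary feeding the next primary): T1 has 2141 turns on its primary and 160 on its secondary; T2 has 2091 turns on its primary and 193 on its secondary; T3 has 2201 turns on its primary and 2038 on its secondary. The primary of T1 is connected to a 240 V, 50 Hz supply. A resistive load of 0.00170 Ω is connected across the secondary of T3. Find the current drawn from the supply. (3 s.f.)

Secondary of T1: V = 240.00 × 160/2141 = 17.936 V.
Secondary of T2: V = 17.936 × 193/2091 = 1.6555 V.
Secondary of T3: V = 1.6555 × 2038/2201 = 1.5329 V.
I_load = 1.5329/0.00170 = 901.68 A, so P_out = 1.5329 × 901.68 = 1382.1 W.
All ideal ⇒ P_in = P_out, so I_supply = 1382.1/240 = 5.76 A.

I_supply ≈ 5.76 A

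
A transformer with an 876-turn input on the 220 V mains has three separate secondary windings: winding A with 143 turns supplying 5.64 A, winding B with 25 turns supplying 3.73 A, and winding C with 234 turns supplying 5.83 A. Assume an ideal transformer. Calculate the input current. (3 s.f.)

I_in ≈ 2.58 A

V_A = 220 × 143/876 = 35.913 V; V_B = 220 × 25/876 = 6.2785 V; V_C = 220 × 234/876 = 58.767 V.
P_out = V_A I_A + V_B I_B + V_C I_C = 35.913×5.64 + 6.2785×3.73 + 58.767×5.83 = 202.55 + 23.419 + 342.61 = 568.58 W.
Ideal ⇒ P_in = P_out, so I_in = P_out/V_in = 568.58/220 = 2.58 A.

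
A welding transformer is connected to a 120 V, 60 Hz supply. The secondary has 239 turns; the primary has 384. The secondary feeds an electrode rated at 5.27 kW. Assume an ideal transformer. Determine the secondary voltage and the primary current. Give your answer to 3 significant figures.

V_s = V_p × N_s/N_p = 120 × 239/384 = 74.688 V.
I_s = P/V_s = 5270/74.688 = 70.561 A.
I_p = I_s × N_s/N_p = 70.561 × 239/384 = 43.9 A.

V_s ≈ 74.7 V, I_p ≈ 43.9 A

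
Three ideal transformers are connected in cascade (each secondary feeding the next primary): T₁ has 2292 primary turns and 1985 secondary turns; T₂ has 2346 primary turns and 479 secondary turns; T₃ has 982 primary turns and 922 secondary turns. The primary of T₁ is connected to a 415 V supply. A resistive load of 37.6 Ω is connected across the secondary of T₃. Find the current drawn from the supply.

I_supply ≈ 0.304 A

Secondary of T₁: V = 415.00 × 1985/2292 = 359.41 V.
Secondary of T₂: V = 359.41 × 479/2346 = 73.384 V.
Secondary of T₃: V = 73.384 × 922/982 = 68.900 V.
I_load = 68.900/37.6 = 1.8325 A, so P_out = 68.900 × 1.8325 = 126.26 W.
All ideal ⇒ P_in = P_out, so I_supply = 126.26/415 = 0.304 A.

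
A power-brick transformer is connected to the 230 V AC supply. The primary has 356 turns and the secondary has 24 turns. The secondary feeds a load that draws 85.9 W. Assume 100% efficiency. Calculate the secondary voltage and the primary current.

V_s ≈ 15.5 V, I_p ≈ 0.373 A

V_s = V_p × N_s/N_p = 230 × 24/356 = 15.506 V.
I_s = P/V_s = 85.9/15.506 = 5.5399 A.
I_p = I_s × N_s/N_p = 5.5399 × 24/356 = 0.373 A.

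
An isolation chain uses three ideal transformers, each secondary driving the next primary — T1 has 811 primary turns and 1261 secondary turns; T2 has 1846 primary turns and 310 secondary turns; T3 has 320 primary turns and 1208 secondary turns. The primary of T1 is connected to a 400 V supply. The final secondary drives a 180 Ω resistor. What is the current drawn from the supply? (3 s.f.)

After T1: V = 400.00 × 1261/811 = 621.95 V.
After T2: V = 621.95 × 310/1846 = 104.44 V.
After T3: V = 104.44 × 1208/320 = 394.28 V.
I_load = 394.28/180 = 2.1904 A, so P_out = 394.28 × 2.1904 = 863.63 W.
All ideal ⇒ P_in = P_out, so I_supply = 863.63/400 = 2.16 A.

I_supply ≈ 2.16 A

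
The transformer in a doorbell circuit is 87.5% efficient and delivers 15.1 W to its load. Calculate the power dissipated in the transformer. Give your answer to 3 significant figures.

P_loss ≈ 2.16 W

P_in = P_out/η = 15.1/0.875 = 17.2571 W.
P_loss = P_in − P_out = 17.2571 − 15.1 = 2.16 W.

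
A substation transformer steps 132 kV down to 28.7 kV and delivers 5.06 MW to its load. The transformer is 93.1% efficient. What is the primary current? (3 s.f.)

P_in = P_out/η = 5.06×10^6/0.931 = 5.4350×10^6 W.
I_p = P_in/V_p = 5.4350×10^6/132000 = 41.2 A.

I_p ≈ 41.2 A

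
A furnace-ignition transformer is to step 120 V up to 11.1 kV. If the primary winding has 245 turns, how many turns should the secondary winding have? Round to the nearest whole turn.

N_s = 22662 turns

N_s/N_p = V_s/V_p, so N_s = 245 × 11100/120 = 22662.5 ≈ 22662 turns.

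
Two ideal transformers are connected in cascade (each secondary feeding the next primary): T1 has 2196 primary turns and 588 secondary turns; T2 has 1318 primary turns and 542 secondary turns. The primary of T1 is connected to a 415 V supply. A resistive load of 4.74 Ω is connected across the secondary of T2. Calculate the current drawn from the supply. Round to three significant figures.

I_supply ≈ 1.06 A

After T1: V = 415.00 × 588/2196 = 111.12 V.
After T2: V = 111.12 × 542/1318 = 45.696 V.
I_load = 45.696/4.74 = 9.6405 A, so P_out = 45.696 × 9.6405 = 440.53 W.
All ideal ⇒ P_in = P_out, so I_supply = 440.53/415 = 1.06 A.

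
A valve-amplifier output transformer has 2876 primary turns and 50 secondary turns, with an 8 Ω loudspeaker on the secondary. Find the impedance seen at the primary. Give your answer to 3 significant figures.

Z_p = (N_p/N_s)² × Z_s = (2876/50)² × 8 = 26500 Ω.

Z_p ≈ 26500 Ω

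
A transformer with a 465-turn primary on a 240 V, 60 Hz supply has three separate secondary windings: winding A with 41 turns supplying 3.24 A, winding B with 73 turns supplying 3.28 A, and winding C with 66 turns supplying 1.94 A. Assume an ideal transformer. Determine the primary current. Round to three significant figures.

I_p ≈ 1.08 A

V_A = 240 × 41/465 = 21.161 V; V_B = 240 × 73/465 = 37.677 V; V_C = 240 × 66/465 = 34.065 V.
P_out = V_A I_A + V_B I_B + V_C I_C = 21.161×3.24 + 37.677×3.28 + 34.065×1.94 = 68.563 + 123.58 + 66.085 = 258.23 W.
Ideal ⇒ P_in = P_out, so I_p = P_out/V_p = 258.23/240 = 1.08 A.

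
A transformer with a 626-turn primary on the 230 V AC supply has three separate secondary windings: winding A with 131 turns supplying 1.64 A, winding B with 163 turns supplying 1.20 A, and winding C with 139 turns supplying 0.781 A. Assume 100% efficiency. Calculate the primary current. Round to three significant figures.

V_A = 230 × 131/626 = 48.131 V; V_B = 230 × 163/626 = 59.888 V; V_C = 230 × 139/626 = 51.070 V.
P_out = V_A I_A + V_B I_B + V_C I_C = 48.131×1.64 + 59.888×1.20 + 51.070×0.781 = 78.935 + 71.866 + 39.886 = 190.69 W.
Ideal ⇒ P_in = P_out, so I_p = P_out/V_p = 190.69/230 = 0.829 A.

I_p ≈ 0.829 A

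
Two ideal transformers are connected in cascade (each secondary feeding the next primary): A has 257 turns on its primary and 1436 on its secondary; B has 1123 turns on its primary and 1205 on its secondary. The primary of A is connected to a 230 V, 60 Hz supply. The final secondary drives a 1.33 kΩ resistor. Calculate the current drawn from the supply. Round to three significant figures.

After A: V = 230.00 × 1436/257 = 1285.1 V.
After B: V = 1285.1 × 1205/1123 = 1379.0 V.
I_load = 1379.0/1330 = 1.0368 A, so P_out = 1379.0 × 1.0368 = 1429.8 W.
All ideal ⇒ P_in = P_out, so I_supply = 1429.8/230 = 6.22 A.

I_supply ≈ 6.22 A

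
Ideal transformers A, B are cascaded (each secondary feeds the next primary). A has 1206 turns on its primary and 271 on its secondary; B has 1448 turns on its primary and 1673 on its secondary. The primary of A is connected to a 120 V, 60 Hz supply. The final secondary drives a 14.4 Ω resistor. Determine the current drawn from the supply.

I_supply ≈ 0.562 A

Secondary of A: V = 120.00 × 271/1206 = 26.965 V.
Secondary of B: V = 26.965 × 1673/1448 = 31.155 V.
I_load = 31.155/14.4 = 2.1636 A, so P_out = 31.155 × 2.1636 = 67.406 W.
All ideal ⇒ P_in = P_out, so I_supply = 67.406/120 = 0.562 A.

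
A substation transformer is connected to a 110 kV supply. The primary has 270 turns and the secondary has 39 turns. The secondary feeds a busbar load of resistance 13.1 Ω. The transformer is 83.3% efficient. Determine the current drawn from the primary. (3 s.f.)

V_s = 110000 × 39/270 = 15889 V.
I_s = V_s/R = 15889/13.1 = 1212.9 A.
P_out = V_s I_s = 15889 × 1212.9 = 1.9272×10^7 W.
P_in = P_out/η = 1.9272×10^7/0.833 = 2.3135×10^7 W.
I_p = P_in/V_p = 2.3135×10^7/110000 = 210 A.

I_p ≈ 210 A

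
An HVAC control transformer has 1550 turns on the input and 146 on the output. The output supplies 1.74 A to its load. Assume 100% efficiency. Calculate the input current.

For an ideal transformer I_in/I_out = N_out/N_in, so I_in = 1.74 × 146/1550 = 0.164 A.

I_in ≈ 0.164 A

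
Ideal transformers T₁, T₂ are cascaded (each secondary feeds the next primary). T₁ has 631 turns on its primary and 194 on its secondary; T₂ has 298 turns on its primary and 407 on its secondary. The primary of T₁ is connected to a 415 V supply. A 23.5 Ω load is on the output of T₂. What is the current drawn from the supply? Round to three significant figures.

I_supply ≈ 3.11 A

After T₁: V = 415.00 × 194/631 = 127.59 V.
After T₂: V = 127.59 × 407/298 = 174.26 V.
I_load = 174.26/23.5 = 7.4153 A, so P_out = 174.26 × 7.4153 = 1292.2 W.
All ideal ⇒ P_in = P_out, so I_supply = 1292.2/415 = 3.11 A.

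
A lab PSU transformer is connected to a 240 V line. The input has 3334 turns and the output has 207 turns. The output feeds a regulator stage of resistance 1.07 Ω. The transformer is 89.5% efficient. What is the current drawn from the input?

I_in ≈ 0.966 A

V_out = 240 × 207/3334 = 14.901 V.
I_out = V_out/R = 14.901/1.07 = 13.926 A.
P_out = V_out I_out = 14.901 × 13.926 = 207.51 W.
P_in = P_out/η = 207.51/0.895 = 231.86 W.
I_in = P_in/V_in = 231.86/240 = 0.966 A.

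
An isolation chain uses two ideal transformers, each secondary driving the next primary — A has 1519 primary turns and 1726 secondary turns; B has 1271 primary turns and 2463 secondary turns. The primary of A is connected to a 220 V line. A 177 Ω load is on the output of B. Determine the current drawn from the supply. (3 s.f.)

After A: V = 220.00 × 1726/1519 = 249.98 V.
After B: V = 249.98 × 2463/1271 = 484.42 V.
I_load = 484.42/177 = 2.7369 A, so P_out = 484.42 × 2.7369 = 1325.8 W.
All ideal ⇒ P_in = P_out, so I_supply = 1325.8/220 = 6.03 A.

I_supply ≈ 6.03 A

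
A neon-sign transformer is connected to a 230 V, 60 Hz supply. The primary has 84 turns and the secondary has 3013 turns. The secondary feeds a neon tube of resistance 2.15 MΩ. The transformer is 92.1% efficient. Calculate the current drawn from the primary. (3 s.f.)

I_p ≈ 0.149 A

V_s = 230 × 3013/84 = 8249.9 V.
I_s = V_s/R = 8249.9/(2.15×10^6) = 0.0038372 A.
P_out = V_s I_s = 8249.9 × 0.0038372 = 31.656 W.
P_in = P_out/η = 31.656/0.921 = 34.371 W.
I_p = P_in/V_p = 34.371/230 = 0.149 A.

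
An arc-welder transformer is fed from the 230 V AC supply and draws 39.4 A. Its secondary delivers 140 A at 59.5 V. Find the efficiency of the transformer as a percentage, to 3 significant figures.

P_in = 230 × 39.4 = 9062.00 W.
P_out = 59.5 × 140 = 8330.00 W.
η = P_out/P_in = 8330.00/9062.00 = 0.919.

η ≈ 91.9%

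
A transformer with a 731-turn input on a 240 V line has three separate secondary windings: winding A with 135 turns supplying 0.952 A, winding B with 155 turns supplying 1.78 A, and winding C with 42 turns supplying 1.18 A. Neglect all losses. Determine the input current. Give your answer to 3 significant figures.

I_in ≈ 0.621 A

V_A = 240 × 135/731 = 44.323 V; V_B = 240 × 155/731 = 50.889 V; V_C = 240 × 42/731 = 13.789 V.
P_out = V_A I_A + V_B I_B + V_C I_C = 44.323×0.952 + 50.889×1.78 + 13.789×1.18 = 42.195 + 90.583 + 16.271 = 149.05 W.
Ideal ⇒ P_in = P_out, so I_in = P_out/V_in = 149.05/240 = 0.621 A.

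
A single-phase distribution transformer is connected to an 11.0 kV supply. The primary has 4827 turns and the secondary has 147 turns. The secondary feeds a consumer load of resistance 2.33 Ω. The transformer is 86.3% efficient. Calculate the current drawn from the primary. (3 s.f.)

I_p ≈ 5.07 A

V_s = 11000 × 147/4827 = 334.99 V.
I_s = V_s/R = 334.99/2.33 = 143.77 A.
P_out = V_s I_s = 334.99 × 143.77 = 48163 W.
P_in = P_out/η = 48163/0.863 = 55808 W.
I_p = P_in/V_p = 55808/11000 = 5.07 A.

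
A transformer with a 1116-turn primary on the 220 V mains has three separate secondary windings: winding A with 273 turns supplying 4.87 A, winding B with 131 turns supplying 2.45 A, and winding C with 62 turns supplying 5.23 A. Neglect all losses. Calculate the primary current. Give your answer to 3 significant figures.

I_p ≈ 1.77 A

V_A = 220 × 273/1116 = 53.817 V; V_B = 220 × 131/1116 = 25.824 V; V_C = 220 × 62/1116 = 12.222 V.
P_out = V_A I_A + V_B I_B + V_C I_C = 53.817×4.87 + 25.824×2.45 + 12.222×5.23 = 262.09 + 63.270 + 63.922 = 389.28 W.
Ideal ⇒ P_in = P_out, so I_p = P_out/V_p = 389.28/220 = 1.77 A.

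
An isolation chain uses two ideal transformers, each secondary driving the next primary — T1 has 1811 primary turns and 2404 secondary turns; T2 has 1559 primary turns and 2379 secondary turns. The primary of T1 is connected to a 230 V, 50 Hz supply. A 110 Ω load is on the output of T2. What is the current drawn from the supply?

I_supply ≈ 8.58 A

After T1: V = 230.00 × 2404/1811 = 305.31 V.
After T2: V = 305.31 × 2379/1559 = 465.90 V.
I_load = 465.90/110 = 4.2354 A, so P_out = 465.90 × 4.2354 = 1973.3 W.
All ideal ⇒ P_in = P_out, so I_supply = 1973.3/230 = 8.58 A.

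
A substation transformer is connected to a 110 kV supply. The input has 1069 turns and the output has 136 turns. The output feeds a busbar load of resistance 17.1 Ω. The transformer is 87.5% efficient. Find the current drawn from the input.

V_out = 110000 × 136/1069 = 13994 V.
I_out = V_out/R = 13994/17.1 = 818.39 A.
P_out = V_out I_out = 13994 × 818.39 = 1.1453×10^7 W.
P_in = P_out/η = 1.1453×10^7/0.875 = 1.3089×10^7 W.
I_in = P_in/V_in = 1.3089×10^7/110000 = 119 A.

I_in ≈ 119 A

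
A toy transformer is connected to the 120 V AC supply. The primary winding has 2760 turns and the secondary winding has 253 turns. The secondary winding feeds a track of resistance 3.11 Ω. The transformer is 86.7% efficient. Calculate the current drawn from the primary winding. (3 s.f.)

V_s = 120 × 253/2760 = 11.000 V.
I_s = V_s/R = 11.000/3.11 = 3.5370 A.
P_out = V_s I_s = 11.000 × 3.5370 = 38.907 W.
P_in = P_out/η = 38.907/0.867 = 44.875 W.
I_p = P_in/V_p = 44.875/120 = 0.374 A.

I_p ≈ 0.374 A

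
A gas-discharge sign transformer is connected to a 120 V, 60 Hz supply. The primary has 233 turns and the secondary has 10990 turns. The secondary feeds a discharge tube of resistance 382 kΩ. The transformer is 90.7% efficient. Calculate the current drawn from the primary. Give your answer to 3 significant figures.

I_p ≈ 0.771 A

V_s = 120 × 10990/233 = 5660.1 V.
I_s = V_s/R = 5660.1/382000 = 0.014817 A.
P_out = V_s I_s = 5660.1 × 0.014817 = 83.865 W.
P_in = P_out/η = 83.865/0.907 = 92.465 W.
I_p = P_in/V_p = 92.465/120 = 0.771 A.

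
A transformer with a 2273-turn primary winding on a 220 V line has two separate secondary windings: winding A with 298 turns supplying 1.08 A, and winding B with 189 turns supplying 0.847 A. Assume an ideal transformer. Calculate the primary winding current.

I_p ≈ 0.212 A

V_A = 220 × 298/2273 = 28.843 V; V_B = 220 × 189/2273 = 18.293 V.
P_out = V_A I_A + V_B I_B = 28.843×1.08 + 18.293×0.847 = 31.150 + 15.494 = 46.645 W.
Ideal ⇒ P_in = P_out, so I_p = P_out/V_p = 46.645/220 = 0.212 A.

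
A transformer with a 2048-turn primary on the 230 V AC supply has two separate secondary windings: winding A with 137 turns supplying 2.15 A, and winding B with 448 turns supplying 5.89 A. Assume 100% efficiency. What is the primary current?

I_p ≈ 1.43 A

V_A = 230 × 137/2048 = 15.386 V; V_B = 230 × 448/2048 = 50.312 V.
P_out = V_A I_A + V_B I_B = 15.386×2.15 + 50.312×5.89 = 33.079 + 296.34 = 329.42 W.
Ideal ⇒ P_in = P_out, so I_p = P_out/V_p = 329.42/230 = 1.43 A.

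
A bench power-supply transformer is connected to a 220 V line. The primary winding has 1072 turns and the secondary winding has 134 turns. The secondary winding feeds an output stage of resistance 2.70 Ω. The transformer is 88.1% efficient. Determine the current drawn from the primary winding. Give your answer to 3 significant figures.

V_s = 220 × 134/1072 = 27.500 V.
I_s = V_s/R = 27.500/2.70 = 10.185 A.
P_out = V_s I_s = 27.500 × 10.185 = 280.09 W.
P_in = P_out/η = 280.09/0.881 = 317.93 W.
I_p = P_in/V_p = 317.93/220 = 1.45 A.

I_p ≈ 1.45 A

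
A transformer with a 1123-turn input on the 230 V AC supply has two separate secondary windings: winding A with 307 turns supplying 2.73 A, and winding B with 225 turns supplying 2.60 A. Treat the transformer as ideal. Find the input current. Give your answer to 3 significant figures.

I_in ≈ 1.27 A

V_A = 230 × 307/1123 = 62.876 V; V_B = 230 × 225/1123 = 46.082 V.
P_out = V_A I_A + V_B I_B = 62.876×2.73 + 46.082×2.60 = 171.65 + 119.81 = 291.47 W.
Ideal ⇒ P_in = P_out, so I_in = P_out/V_in = 291.47/230 = 1.27 A.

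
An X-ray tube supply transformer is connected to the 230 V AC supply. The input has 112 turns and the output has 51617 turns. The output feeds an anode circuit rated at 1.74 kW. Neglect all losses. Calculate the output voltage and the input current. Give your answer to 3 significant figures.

V_out = V_in × N_out/N_in = 230 × 51617/112 = 106000 V.
I_out = P/V_out = 1740/106000 = 0.016415 A.
I_in = I_out × N_out/N_in = 0.016415 × 51617/112 = 7.57 A.

V_out ≈ 106000 V, I_in ≈ 7.57 A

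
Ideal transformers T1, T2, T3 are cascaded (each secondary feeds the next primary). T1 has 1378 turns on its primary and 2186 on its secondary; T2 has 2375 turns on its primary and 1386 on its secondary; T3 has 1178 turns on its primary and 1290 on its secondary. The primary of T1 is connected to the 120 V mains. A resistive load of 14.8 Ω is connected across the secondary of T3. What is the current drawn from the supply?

I_supply ≈ 8.33 A

Secondary of T1: V = 120.00 × 2186/1378 = 190.36 V.
Secondary of T2: V = 190.36 × 1386/2375 = 111.09 V.
Secondary of T3: V = 111.09 × 1290/1178 = 121.65 V.
I_load = 121.65/14.8 = 8.2199 A, so P_out = 121.65 × 8.2199 = 999.98 W.
All ideal ⇒ P_in = P_out, so I_supply = 999.98/120 = 8.33 A.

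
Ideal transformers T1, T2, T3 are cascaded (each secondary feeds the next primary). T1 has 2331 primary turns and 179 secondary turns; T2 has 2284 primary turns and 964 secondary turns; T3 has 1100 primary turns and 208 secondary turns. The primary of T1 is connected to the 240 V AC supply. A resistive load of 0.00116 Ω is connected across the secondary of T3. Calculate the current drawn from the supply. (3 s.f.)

I_supply ≈ 7.77 A

Secondary of T1: V = 240.00 × 179/2331 = 18.430 V.
Secondary of T2: V = 18.430 × 964/2284 = 7.7786 V.
Secondary of T3: V = 7.7786 × 208/1100 = 1.4709 V.
I_load = 1.4709/0.00116 = 1268.0 A, so P_out = 1.4709 × 1268.0 = 1865.0 W.
All ideal ⇒ P_in = P_out, so I_supply = 1865.0/240 = 7.77 A.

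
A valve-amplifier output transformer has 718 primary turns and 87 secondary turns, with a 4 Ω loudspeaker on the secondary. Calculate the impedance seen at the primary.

Z_p = (N_p/N_s)² × Z_s = (718/87)² × 4 = 272 Ω.

Z_p ≈ 272 Ω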